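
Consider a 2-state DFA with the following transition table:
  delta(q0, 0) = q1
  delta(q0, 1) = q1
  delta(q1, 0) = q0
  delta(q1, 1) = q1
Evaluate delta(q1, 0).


Looking up transition function:
delta(q1, 0) in the table
Row: q1, Column: 0
Result: q0

q0


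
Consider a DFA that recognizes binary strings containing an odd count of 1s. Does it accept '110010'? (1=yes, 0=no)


DFA has 2 states: q_even (start, accept=no) and q_odd
Processing string '110010' character by character:
  Position 0: read '1', 1-count=1 -> q_odd
  Position 1: read '1', 1-count=2 -> q_even
  Position 2: read '0', 1-count=2 -> q_even (no change)
  Position 3: read '0', 1-count=2 -> q_even (no change)
  Position 4: read '1', 1-count=3 -> q_odd
  Position 5: read '0', 1-count=3 -> q_odd (no change)
Final state: q_odd, total 1s = 3 (odd); the DFA requires an odd count -> accept

1


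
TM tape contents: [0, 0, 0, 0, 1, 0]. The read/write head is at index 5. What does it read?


Tape: [0, 0, 0, 0, 1, 0]
Positions: 0 1 2 3 4 5
Values:    0 0 0 0 1 0
Head at position 5
tape[5] = 0

0


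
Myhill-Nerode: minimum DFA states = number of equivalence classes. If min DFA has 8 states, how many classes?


Myhill-Nerode theorem:
Number of equivalence classes = number of states in minimal DFA
Minimal DFA states = 8
Therefore equivalence classes = 8

8


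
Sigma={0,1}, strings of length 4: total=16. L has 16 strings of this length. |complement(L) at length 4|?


Alphabet: {0,1}
String length: 4
Total strings of length 4 = 2^4 = 16
Strings in L = 16
Complement = total - |L|
= 16 - 16
= 0

0


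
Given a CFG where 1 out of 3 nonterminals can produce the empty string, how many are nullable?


Nonterminals: {S, A, B}
A nonterminal is nullable if it can derive epsilon
Counting nullable nonterminals: 1
Total nullable = 1

1


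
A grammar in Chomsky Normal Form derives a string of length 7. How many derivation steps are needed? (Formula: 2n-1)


Chomsky Normal Form derivation:
String length n = 7
Each step either:
  - Splits a nonterminal into two (n-1 such steps)
  - Converts a nonterminal to terminal (n such steps)
Total = (n-1) + n = 2n - 1
= 2(7) - 1
= 14 - 1
= 13

13


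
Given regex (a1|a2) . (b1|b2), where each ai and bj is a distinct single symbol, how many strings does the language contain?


First group: 2 alternatives
Second group: 2 alternatives
Concatenation: each choice from group 1 pairs with each from group 2
Total = 2 x 2 = 4

4


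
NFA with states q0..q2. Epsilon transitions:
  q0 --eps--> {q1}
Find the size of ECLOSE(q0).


Starting from q0
Initialize closure = {q0}
Follow epsilon from q0 -> add q1
Final closure: {q0, q1}
Size = 2

2


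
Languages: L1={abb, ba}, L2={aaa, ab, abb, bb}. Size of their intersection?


L1 = {abb, ba}
L2 = {aaa, ab, abb, bb}
Checking each string in L1 against L2:
  'abb': in L2? Yes
  'ba': in L2? No
Intersection = {abb}
|L1 ∩ L2| = 1

1


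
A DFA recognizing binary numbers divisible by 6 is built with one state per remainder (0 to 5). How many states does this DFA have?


Divisibility by 6 is tracked via the remainder mod 6: 0, 1, ..., 5
The construction assigns one state to each remainder
Number of remainders = 6

6


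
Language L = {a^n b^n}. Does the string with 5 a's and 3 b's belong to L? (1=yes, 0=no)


Language requires equal numbers of a's and b's
PDA pushes for each 'a', pops for each 'b'
Number of a's = 5
Number of b's = 3
5 != 3 -> Reject

0


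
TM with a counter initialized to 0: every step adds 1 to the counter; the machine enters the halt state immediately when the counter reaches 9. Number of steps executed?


Counter starts at 0. Counting sequence:
  Step 1: counter = 1
  Step 2: counter = 2
  Step 3: counter = 3
  Step 4: counter = 4
  Step 5: counter = 5
  Step 6: counter = 6
  ...
  Step 9: counter = 9
Counter reached 9 -> halt
Total steps = 9

9


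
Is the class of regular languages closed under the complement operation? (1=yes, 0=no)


Regular languages are closed under:
- Union (DFA product construction)
- Intersection (DFA product construction)
- Complement (swap accept/reject states)
- Concatenation (NFA construction)
- Kleene star (NFA construction)
complement is in this list
Therefore: closed

1


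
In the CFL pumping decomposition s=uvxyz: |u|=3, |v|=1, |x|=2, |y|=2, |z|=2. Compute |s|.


|s| = |u| + |v| + |x| + |y| + |z|
= 3 + 1 + 2 + 2 + 2
= 4 + 2 + 4
= 6 + 4
= 10

10


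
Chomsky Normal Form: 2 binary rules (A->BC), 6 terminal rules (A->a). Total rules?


CNF allows two rule forms:
  A -> BC (binary): 2 rules
  A -> a (terminal): 6 rules
Total = 2 + 6 = 8

8


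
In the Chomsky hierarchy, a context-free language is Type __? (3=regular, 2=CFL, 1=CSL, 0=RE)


Chomsky hierarchy levels:
  Type 3: Regular (DFA/NFA/regex)
  Type 2: Context-free (PDA)
  Type 1: Context-sensitive
  Type 0: Recursively enumerable (TM)
'context-free' corresponds to Type 2

2


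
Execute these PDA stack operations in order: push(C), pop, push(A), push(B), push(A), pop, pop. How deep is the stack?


Tracing stack operations:
  push(C) -> stack = [C], depth=1
  pop -> removed C, stack = [], depth=0
  push(A) -> stack = [A], depth=1
  push(B) -> stack = [A,B], depth=2
  push(A) -> stack = [A,B,A], depth=3
  pop -> removed A, stack = [A,B], depth=2
  pop -> removed B, stack = [A], depth=1
Final depth = 1

1


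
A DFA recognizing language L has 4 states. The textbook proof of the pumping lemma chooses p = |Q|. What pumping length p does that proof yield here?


Pumping lemma for regular languages (standard proof):
Take p = |Q|, the number of DFA states.
Any string of length >= |Q| passes through |Q|+1 states while reading its first |Q| symbols,
so by pigeonhole some state repeats, giving the loop that can be pumped.
Here |Q| = 4
Therefore the proof uses p = 4

4


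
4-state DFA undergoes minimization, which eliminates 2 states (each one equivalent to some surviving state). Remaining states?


Original DFA: 4 states
Redundant states removed: 2
Minimized states = original - removed
= 4 - 2
= 2

2


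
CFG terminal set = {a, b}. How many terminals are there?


Terminal symbols: a, b
Counting each: a (#1), b (#2)
Total = 2

2


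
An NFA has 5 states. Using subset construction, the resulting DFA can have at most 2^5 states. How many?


NFA has 5 states
Subset construction: each DFA state = subset of NFA states
Maximum subsets = 2^5
2^5 = 32

32


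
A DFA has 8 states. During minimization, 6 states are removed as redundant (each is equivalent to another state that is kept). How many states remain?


Original DFA: 8 states
Redundant states removed: 6
Minimized states = original - removed
= 8 - 6
= 2

2


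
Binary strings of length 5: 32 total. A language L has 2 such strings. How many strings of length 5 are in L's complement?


Alphabet: {0,1}
String length: 5
Total strings of length 5 = 2^5 = 32
Strings in L = 2
Complement = total - |L|
= 32 - 2
= 30

30


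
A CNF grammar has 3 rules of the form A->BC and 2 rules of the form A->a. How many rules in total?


CNF allows two rule forms:
  A -> BC (binary): 3 rules
  A -> a (terminal): 2 rules
Total = 3 + 2 = 5

5


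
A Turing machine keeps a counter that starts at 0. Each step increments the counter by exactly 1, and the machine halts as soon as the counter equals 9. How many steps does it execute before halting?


Counter starts at 0. Counting sequence:
  Step 1: counter = 1
  Step 2: counter = 2
  Step 3: counter = 3
  Step 4: counter = 4
  Step 5: counter = 5
  Step 6: counter = 6
  ...
  Step 9: counter = 9
Counter reached 9 -> halt
Total steps = 9

9


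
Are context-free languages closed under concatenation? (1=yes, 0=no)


CFL closure properties:
  Closed under: union, concatenation, Kleene star
  NOT closed under: intersection, complement
Operation 'concatenation' is in closed list -> Yes (closed)

1


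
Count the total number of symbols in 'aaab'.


String: 'aaab'
Counting characters:
  'a' appears 3 time(s)
  'b' appears 1 time(s)
Total length = 3 + 1 = 4

4


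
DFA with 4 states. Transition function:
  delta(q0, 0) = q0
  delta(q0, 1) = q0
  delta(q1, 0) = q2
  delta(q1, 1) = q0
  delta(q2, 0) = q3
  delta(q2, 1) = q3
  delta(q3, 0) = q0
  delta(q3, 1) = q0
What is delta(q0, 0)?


Looking up transition function:
delta(q0, 0) in the table
Row: q0, Column: 0
Result: q0

q0


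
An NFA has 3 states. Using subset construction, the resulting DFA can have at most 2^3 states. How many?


NFA has 3 states
Subset construction: each DFA state = subset of NFA states
Maximum subsets = 2^3
2^3 = 8

8


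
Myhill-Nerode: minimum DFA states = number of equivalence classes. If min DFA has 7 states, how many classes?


Myhill-Nerode theorem:
Number of equivalence classes = number of states in minimal DFA
Minimal DFA states = 7
Therefore equivalence classes = 7

7


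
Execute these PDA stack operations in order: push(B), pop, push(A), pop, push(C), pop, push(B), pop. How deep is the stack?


Tracing stack operations:
  push(B) -> stack = [B], depth=1
  pop -> removed B, stack = [], depth=0
  push(A) -> stack = [A], depth=1
  pop -> removed A, stack = [], depth=0
  push(C) -> stack = [C], depth=1
  pop -> removed C, stack = [], depth=0
  push(B) -> stack = [B], depth=1
  pop -> removed B, stack = [], depth=0
Final depth = 0

0


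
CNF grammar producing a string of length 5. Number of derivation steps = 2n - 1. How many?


Chomsky Normal Form derivation:
String length n = 5
Each step either:
  - Splits a nonterminal into two (n-1 such steps)
  - Converts a nonterminal to terminal (n such steps)
Total = (n-1) + n = 2n - 1
= 2(5) - 1
= 10 - 1
= 9

9


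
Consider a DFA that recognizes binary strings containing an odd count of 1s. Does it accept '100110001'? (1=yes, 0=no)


DFA has 2 states: q_even (start, accept=no) and q_odd
Processing string '100110001' character by character:
  Position 0: read '1', 1-count=1 -> q_odd
  Position 1: read '0', 1-count=1 -> q_odd (no change)
  Position 2: read '0', 1-count=1 -> q_odd (no change)
  Position 3: read '1', 1-count=2 -> q_even
  Position 4: read '1', 1-count=3 -> q_odd
  Position 5: read '0', 1-count=3 -> q_odd (no change)
  Position 6: read '0', 1-count=3 -> q_odd (no change)
  Position 7: read '0', 1-count=3 -> q_odd (no change)
  Position 8: read '1', 1-count=4 -> q_even
Final state: q_even, total 1s = 4 (even); the DFA requires an odd count -> reject

0


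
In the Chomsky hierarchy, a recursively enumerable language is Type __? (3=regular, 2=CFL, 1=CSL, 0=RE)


Chomsky hierarchy levels:
  Type 3: Regular (DFA/NFA/regex)
  Type 2: Context-free (PDA)
  Type 1: Context-sensitive
  Type 0: Recursively enumerable (TM)
'recursively enumerable' corresponds to Type 0

0


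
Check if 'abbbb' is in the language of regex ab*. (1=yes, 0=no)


Pattern: ab*
String: 'abbbb'
Pattern requires: exactly one 'a' followed by zero or more 'b's
First char is 'a' -> OK
Rest 'bbbb': all b's? Yes
Result: 1

1


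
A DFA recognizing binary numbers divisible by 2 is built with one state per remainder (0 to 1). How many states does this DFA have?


Divisibility by 2 is tracked via the remainder mod 2: 0, 1, ..., 1
The construction assigns one state to each remainder
Number of remainders = 2

2


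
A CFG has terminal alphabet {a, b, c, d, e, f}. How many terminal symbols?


Terminal symbols: a, b, c, d, e, f
Counting each: a (#1), b (#2), c (#3), d (#4), e (#5), f (#6)
Total = 6

6


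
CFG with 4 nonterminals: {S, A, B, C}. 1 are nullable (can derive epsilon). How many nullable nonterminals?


Nonterminals: {S, A, B, C}
A nonterminal is nullable if it can derive epsilon
Counting nullable nonterminals: 1
Total nullable = 1

1


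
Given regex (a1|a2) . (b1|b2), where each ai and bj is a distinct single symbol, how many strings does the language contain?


First group: 2 alternatives
Second group: 2 alternatives
Concatenation: each choice from group 1 pairs with each from group 2
Total = 2 x 2 = 4

4


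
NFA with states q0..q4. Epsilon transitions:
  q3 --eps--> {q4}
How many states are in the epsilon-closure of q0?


Starting from q0
Initialize closure = {q0}
q0 has no outgoing epsilon transitions -> nothing to add
Final closure: {q0}
Size = 1

1


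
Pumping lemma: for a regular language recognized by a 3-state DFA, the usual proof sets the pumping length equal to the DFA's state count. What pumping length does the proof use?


Pumping lemma for regular languages (standard proof):
Take p = |Q|, the number of DFA states.
Any string of length >= |Q| passes through |Q|+1 states while reading its first |Q| symbols,
so by pigeonhole some state repeats, giving the loop that can be pumped.
Here |Q| = 3
Therefore the proof uses p = 3

3


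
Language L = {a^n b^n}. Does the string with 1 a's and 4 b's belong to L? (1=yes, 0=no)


Language requires equal numbers of a's and b's
PDA pushes for each 'a', pops for each 'b'
Number of a's = 1
Number of b's = 4
1 != 4 -> Reject

0


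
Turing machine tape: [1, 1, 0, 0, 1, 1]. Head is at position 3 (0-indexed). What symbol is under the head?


Tape: [1, 1, 0, 0, 1, 1]
Positions: 0 1 2 3 4 5
Values:    1 1 0 0 1 1
Head at position 3
tape[3] = 0

0


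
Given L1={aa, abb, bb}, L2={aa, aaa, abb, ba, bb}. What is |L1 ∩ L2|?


L1 = {aa, abb, bb}
L2 = {aa, aaa, abb, ba, bb}
Checking each string in L1 against L2:
  'aa': in L2? Yes
  'abb': in L2? Yes
  'bb': in L2? Yes
Intersection = {aa, abb, bb}
|L1 ∩ L2| = 3

3


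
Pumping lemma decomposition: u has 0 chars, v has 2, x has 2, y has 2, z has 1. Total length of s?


|s| = |u| + |v| + |x| + |y| + |z|
= 0 + 2 + 2 + 2 + 1
= 2 + 2 + 3
= 4 + 3
= 7

7


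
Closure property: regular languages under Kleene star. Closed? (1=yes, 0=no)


Regular languages are closed under:
- Union (DFA product construction)
- Intersection (DFA product construction)
- Complement (swap accept/reject states)
- Concatenation (NFA construction)
- Kleene star (NFA construction)
Kleene star is in this list
Therefore: closed

1


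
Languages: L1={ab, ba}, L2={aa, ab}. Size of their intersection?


L1 = {ab, ba}
L2 = {aa, ab}
Checking each string in L1 against L2:
  'ab': in L2? Yes
  'ba': in L2? No
Intersection = {ab}
|L1 ∩ L2| = 1

1


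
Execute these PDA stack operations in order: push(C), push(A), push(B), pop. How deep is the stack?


Tracing stack operations:
  push(C) -> stack = [C], depth=1
  push(A) -> stack = [C,A], depth=2
  push(B) -> stack = [C,A,B], depth=3
  pop -> removed B, stack = [C,A], depth=2
Final depth = 2

2


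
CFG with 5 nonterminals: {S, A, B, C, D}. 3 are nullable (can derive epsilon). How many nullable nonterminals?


Nonterminals: {S, A, B, C, D}
A nonterminal is nullable if it can derive epsilon
Counting nullable nonterminals: 3
Total nullable = 3

3


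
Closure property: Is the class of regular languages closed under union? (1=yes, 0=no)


Regular languages are closed under all standard operations:
- Union: Yes (product construction)
- Intersection: Yes (product construction)
- Complement: Yes (swap accept/reject)
- Concatenation: Yes (NFA construction)
Operation: union -> Closed

1


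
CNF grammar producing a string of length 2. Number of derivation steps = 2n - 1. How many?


Chomsky Normal Form derivation:
String length n = 2
Each step either:
  - Splits a nonterminal into two (n-1 such steps)
  - Converts a nonterminal to terminal (n such steps)
Total = (n-1) + n = 2n - 1
= 2(2) - 1
= 4 - 1
= 3

3


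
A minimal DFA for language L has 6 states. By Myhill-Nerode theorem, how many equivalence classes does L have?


Myhill-Nerode theorem:
Number of equivalence classes = number of states in minimal DFA
Minimal DFA states = 6
Therefore equivalence classes = 6

6


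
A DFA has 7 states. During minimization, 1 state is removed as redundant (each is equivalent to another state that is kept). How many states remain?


Original DFA: 7 states
Redundant states removed: 1
Minimized states = original - removed
= 7 - 1
= 6

6


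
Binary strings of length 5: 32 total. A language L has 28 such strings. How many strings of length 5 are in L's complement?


Alphabet: {0,1}
String length: 5
Total strings of length 5 = 2^5 = 32
Strings in L = 28
Complement = total - |L|
= 32 - 28
= 4

4


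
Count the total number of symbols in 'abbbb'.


String: 'abbbb'
Counting characters:
  'a' appears 1 time(s)
  'b' appears 4 time(s)
Total length = 1 + 4 = 5

5


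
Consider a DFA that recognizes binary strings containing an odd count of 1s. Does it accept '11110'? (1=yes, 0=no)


DFA has 2 states: q_even (start, accept=no) and q_odd
Processing string '11110' character by character:
  Position 0: read '1', 1-count=1 -> q_odd
  Position 1: read '1', 1-count=2 -> q_even
  Position 2: read '1', 1-count=3 -> q_odd
  Position 3: read '1', 1-count=4 -> q_even
  Position 4: read '0', 1-count=4 -> q_even (no change)
Final state: q_even, total 1s = 4 (even); the DFA requires an odd count -> reject

0


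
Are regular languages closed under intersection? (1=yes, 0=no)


Regular languages are closed under:
- Union (DFA product construction)
- Intersection (DFA product construction)
- Complement (swap accept/reject states)
- Concatenation (NFA construction)
- Kleene star (NFA construction)
intersection is in this list
Therefore: closed

1


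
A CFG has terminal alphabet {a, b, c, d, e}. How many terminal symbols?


Terminal symbols: a, b, c, d, e
Counting each: a (#1), b (#2), c (#3), d (#4), e (#5)
Total = 5

5


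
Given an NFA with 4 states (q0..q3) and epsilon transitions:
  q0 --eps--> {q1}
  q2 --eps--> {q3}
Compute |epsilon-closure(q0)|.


Starting from q0
Initialize closure = {q0}
Follow epsilon from q0 -> add q1
Final closure: {q0, q1}
Size = 2

2


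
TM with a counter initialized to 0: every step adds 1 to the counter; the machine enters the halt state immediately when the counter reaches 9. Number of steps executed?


Counter starts at 0. Counting sequence:
  Step 1: counter = 1
  Step 2: counter = 2
  Step 3: counter = 3
  Step 4: counter = 4
  Step 5: counter = 5
  Step 6: counter = 6
  ...
  Step 9: counter = 9
Counter reached 9 -> halt
Total steps = 9

9


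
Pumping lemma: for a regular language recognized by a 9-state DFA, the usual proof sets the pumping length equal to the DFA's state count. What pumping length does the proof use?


Pumping lemma for regular languages (standard proof):
Take p = |Q|, the number of DFA states.
Any string of length >= |Q| passes through |Q|+1 states while reading its first |Q| symbols,
so by pigeonhole some state repeats, giving the loop that can be pumped.
Here |Q| = 9
Therefore the proof uses p = 9

9


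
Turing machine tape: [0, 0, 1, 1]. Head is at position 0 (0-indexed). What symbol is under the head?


Tape: [0, 0, 1, 1]
Positions: 0 1 2 3
Values:    0 0 1 1
Head at position 0
tape[0] = 0

0


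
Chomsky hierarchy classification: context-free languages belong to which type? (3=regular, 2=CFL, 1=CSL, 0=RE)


Chomsky hierarchy levels:
  Type 3: Regular (DFA/NFA/regex)
  Type 2: Context-free (PDA)
  Type 1: Context-sensitive
  Type 0: Recursively enumerable (TM)
'context-free' corresponds to Type 2

2


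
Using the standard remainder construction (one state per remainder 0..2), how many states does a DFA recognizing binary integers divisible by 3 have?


Divisibility by 3 is tracked via the remainder mod 3: 0, 1, ..., 2
The construction assigns one state to each remainder
Number of remainders = 3

3


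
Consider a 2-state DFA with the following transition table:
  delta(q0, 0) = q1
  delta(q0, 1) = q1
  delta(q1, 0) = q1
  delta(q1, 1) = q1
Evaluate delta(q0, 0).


Looking up transition function:
delta(q0, 0) in the table
Row: q0, Column: 0
Result: q1

q1


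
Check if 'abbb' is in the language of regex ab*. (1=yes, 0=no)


Pattern: ab*
String: 'abbb'
Pattern requires: exactly one 'a' followed by zero or more 'b's
First char is 'a' -> OK
Rest 'bbb': all b's? Yes
Result: 1

1


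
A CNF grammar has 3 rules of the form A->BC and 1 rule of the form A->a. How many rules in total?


CNF allows two rule forms:
  A -> BC (binary): 3 rules
  A -> a (terminal): 1 rule
Total = 3 + 1 = 4

4


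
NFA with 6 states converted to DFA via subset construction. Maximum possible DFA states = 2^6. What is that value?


NFA has 6 states
Subset construction: each DFA state = subset of NFA states
Maximum subsets = 2^6
2^6 = 64

64


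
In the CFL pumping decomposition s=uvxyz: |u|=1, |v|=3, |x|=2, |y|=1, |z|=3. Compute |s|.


|s| = |u| + |v| + |x| + |y| + |z|
= 1 + 3 + 2 + 1 + 3
= 4 + 2 + 4
= 6 + 4
= 10

10


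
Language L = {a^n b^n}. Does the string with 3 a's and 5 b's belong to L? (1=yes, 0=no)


Language requires equal numbers of a's and b's
PDA pushes for each 'a', pops for each 'b'
Number of a's = 3
Number of b's = 5
3 != 5 -> Reject

0


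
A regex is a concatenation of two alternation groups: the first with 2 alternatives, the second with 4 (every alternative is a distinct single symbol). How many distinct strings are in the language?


First group: 2 alternatives
Second group: 4 alternatives
Concatenation: each choice from group 1 pairs with each from group 2
Total = 2 x 4 = 8

8


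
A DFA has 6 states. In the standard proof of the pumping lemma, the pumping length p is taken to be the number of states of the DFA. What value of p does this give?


Pumping lemma for regular languages (standard proof):
Take p = |Q|, the number of DFA states.
Any string of length >= |Q| passes through |Q|+1 states while reading its first |Q| symbols,
so by pigeonhole some state repeats, giving the loop that can be pumped.
Here |Q| = 6
Therefore the proof uses p = 6

6


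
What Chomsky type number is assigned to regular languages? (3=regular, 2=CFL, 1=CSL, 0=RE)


Chomsky hierarchy levels:
  Type 3: Regular (DFA/NFA/regex)
  Type 2: Context-free (PDA)
  Type 1: Context-sensitive
  Type 0: Recursively enumerable (TM)
'regular' corresponds to Type 3

3


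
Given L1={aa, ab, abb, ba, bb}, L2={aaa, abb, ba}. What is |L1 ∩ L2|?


L1 = {aa, ab, abb, ba, bb}
L2 = {aaa, abb, ba}
Checking each string in L1 against L2:
  'aa': in L2? No
  'ab': in L2? No
  'abb': in L2? Yes
  'ba': in L2? Yes
  'bb': in L2? No
Intersection = {abb, ba}
|L1 ∩ L2| = 2

2


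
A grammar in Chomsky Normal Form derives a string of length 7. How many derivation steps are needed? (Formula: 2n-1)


Chomsky Normal Form derivation:
String length n = 7
Each step either:
  - Splits a nonterminal into two (n-1 such steps)
  - Converts a nonterminal to terminal (n such steps)
Total = (n-1) + n = 2n - 1
= 2(7) - 1
= 14 - 1
= 13

13


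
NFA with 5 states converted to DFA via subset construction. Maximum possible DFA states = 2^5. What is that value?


NFA has 5 states
Subset construction: each DFA state = subset of NFA states
Maximum subsets = 2^5
2^5 = 32

32


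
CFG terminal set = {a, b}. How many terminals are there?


Terminal symbols: a, b
Counting each: a (#1), b (#2)
Total = 2

2


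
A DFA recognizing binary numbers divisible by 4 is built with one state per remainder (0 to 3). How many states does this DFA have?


Divisibility by 4 is tracked via the remainder mod 4: 0, 1, ..., 3
The construction assigns one state to each remainder
Number of remainders = 4

4


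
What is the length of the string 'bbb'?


String: 'bbb'
Counting characters:
  'b' appears 3 time(s)
Total length = 0 + 3 = 3

3


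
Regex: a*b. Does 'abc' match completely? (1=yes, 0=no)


Pattern: a*b
String: 'abc'
Pattern requires: zero or more 'a's followed by exactly one 'b'
Found 1 leading 'a's
Remaining: 'bc'
Remaining is not 'b' -> no match
Result: 0

0


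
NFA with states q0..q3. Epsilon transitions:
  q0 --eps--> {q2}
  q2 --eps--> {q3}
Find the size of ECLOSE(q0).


Starting from q0
Initialize closure = {q0}
Follow epsilon from q0 -> add q2
Follow epsilon from q2 -> add q3
Final closure: {q0, q2, q3}
Size = 3

3


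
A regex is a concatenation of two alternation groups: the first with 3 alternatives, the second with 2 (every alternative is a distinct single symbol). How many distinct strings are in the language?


First group: 3 alternatives
Second group: 2 alternatives
Concatenation: each choice from group 1 pairs with each from group 2
Total = 3 x 2 = 6

6


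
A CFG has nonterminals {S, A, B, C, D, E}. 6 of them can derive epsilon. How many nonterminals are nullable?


Nonterminals: {S, A, B, C, D, E}
A nonterminal is nullable if it can derive epsilon
Counting nullable nonterminals: 6
Total nullable = 6

6


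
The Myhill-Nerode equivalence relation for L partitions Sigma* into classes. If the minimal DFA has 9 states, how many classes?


Myhill-Nerode theorem:
Number of equivalence classes = number of states in minimal DFA
Minimal DFA states = 9
Therefore equivalence classes = 9

9


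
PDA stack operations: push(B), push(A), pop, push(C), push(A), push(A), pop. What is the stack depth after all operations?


Tracing stack operations:
  push(B) -> stack = [B], depth=1
  push(A) -> stack = [B,A], depth=2
  pop -> removed A, stack = [B], depth=1
  push(C) -> stack = [B,C], depth=2
  push(A) -> stack = [B,C,A], depth=3
  push(A) -> stack = [B,C,A,A], depth=4
  pop -> removed A, stack = [B,C,A], depth=3
Final depth = 3

3


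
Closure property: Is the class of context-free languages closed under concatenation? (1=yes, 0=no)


CFL closure properties:
  Closed under: union, concatenation, Kleene star
  NOT closed under: intersection, complement
Operation 'concatenation' is in closed list -> Yes (closed)

1


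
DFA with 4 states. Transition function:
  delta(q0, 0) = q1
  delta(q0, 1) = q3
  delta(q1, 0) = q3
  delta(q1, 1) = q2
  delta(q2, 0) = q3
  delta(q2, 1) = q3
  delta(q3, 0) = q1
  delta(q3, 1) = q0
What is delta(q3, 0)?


Looking up transition function:
delta(q3, 0) in the table
Row: q3, Column: 0
Result: q1

q1


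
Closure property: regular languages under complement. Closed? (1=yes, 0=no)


Regular languages are closed under:
- Union (DFA product construction)
- Intersection (DFA product construction)
- Complement (swap accept/reject states)
- Concatenation (NFA construction)
- Kleene star (NFA construction)
complement is in this list
Therefore: closed

1


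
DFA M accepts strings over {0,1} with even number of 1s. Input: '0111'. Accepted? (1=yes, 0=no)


DFA has 2 states: q_even (start, accept=yes) and q_odd
Processing string '0111' character by character:
  Position 0: read '0', 1-count=0 -> q_even (no change)
  Position 1: read '1', 1-count=1 -> q_odd
  Position 2: read '1', 1-count=2 -> q_even
  Position 3: read '1', 1-count=3 -> q_odd
Final state: q_odd, total 1s = 3 (odd); the DFA requires an even count -> reject

0


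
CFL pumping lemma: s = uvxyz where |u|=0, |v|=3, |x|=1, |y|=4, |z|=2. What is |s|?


|s| = |u| + |v| + |x| + |y| + |z|
= 0 + 3 + 1 + 4 + 2
= 3 + 1 + 6
= 4 + 6
= 10

10


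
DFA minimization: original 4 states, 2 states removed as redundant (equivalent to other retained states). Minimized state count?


Original DFA: 4 states
Redundant states removed: 2
Minimized states = original - removed
= 4 - 2
= 2

2


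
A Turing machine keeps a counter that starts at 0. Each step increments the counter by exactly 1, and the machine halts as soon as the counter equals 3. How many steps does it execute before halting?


Counter starts at 0. Counting sequence:
  Step 1: counter = 1
  Step 2: counter = 2
  Step 3: counter = 3
Counter reached 3 -> halt
Total steps = 3

3


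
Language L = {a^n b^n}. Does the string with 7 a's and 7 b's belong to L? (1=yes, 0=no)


Language requires equal numbers of a's and b's
PDA pushes for each 'a', pops for each 'b'
Number of a's = 7
Number of b's = 7
7 == 7 -> Accept

1


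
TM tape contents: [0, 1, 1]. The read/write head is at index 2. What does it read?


Tape: [0, 1, 1]
Positions: 0 1 2
Values:    0 1 1
Head at position 2
tape[2] = 1

1


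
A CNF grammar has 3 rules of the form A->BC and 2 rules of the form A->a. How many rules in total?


CNF allows two rule forms:
  A -> BC (binary): 3 rules
  A -> a (terminal): 2 rules
Total = 3 + 2 = 5

5


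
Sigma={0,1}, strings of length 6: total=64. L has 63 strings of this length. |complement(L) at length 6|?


Alphabet: {0,1}
String length: 6
Total strings of length 6 = 2^6 = 64
Strings in L = 63
Complement = total - |L|
= 64 - 63
= 1

1


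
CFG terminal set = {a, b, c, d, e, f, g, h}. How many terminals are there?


Terminal symbols: a, b, c, d, e, f, g, h
Counting each: a (#1), b (#2), c (#3), d (#4), e (#5), f (#6), g (#7), h (#8)
Total = 8

8


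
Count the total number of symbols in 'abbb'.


String: 'abbb'
Counting characters:
  'a' appears 1 time(s)
  'b' appears 3 time(s)
Total length = 1 + 3 = 4

4


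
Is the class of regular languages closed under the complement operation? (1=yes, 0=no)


Regular languages are closed under:
- Union (DFA product construction)
- Intersection (DFA product construction)
- Complement (swap accept/reject states)
- Concatenation (NFA construction)
- Kleene star (NFA construction)
complement is in this list
Therefore: closed

1


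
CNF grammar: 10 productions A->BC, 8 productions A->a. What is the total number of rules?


CNF allows two rule forms:
  A -> BC (binary): 10 rules
  A -> a (terminal): 8 rules
Total = 10 + 8 = 18

18


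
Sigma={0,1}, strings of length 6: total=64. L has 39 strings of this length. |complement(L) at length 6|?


Alphabet: {0,1}
String length: 6
Total strings of length 6 = 2^6 = 64
Strings in L = 39
Complement = total - |L|
= 64 - 39
= 25

25


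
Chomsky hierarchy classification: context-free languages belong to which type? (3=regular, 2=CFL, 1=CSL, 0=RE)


Chomsky hierarchy levels:
  Type 3: Regular (DFA/NFA/regex)
  Type 2: Context-free (PDA)
  Type 1: Context-sensitive
  Type 0: Recursively enumerable (TM)
'context-free' corresponds to Type 2

2


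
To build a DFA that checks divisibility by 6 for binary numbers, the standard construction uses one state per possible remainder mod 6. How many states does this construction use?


Divisibility by 6 is tracked via the remainder mod 6: 0, 1, ..., 5
The construction assigns one state to each remainder
Number of remainders = 6

6


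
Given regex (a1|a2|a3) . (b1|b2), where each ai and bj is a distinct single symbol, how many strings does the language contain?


First group: 3 alternatives
Second group: 2 alternatives
Concatenation: each choice from group 1 pairs with each from group 2
Total = 3 x 2 = 6

6


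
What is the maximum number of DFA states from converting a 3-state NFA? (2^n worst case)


NFA has 3 states
Subset construction: each DFA state = subset of NFA states
Maximum subsets = 2^3
2^3 = 8

8


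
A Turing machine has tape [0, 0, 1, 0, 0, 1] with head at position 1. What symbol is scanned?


Tape: [0, 0, 1, 0, 0, 1]
Positions: 0 1 2 3 4 5
Values:    0 0 1 0 0 1
Head at position 1
tape[1] = 0

0


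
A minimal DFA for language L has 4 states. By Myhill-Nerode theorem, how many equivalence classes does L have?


Myhill-Nerode theorem:
Number of equivalence classes = number of states in minimal DFA
Minimal DFA states = 4
Therefore equivalence classes = 4

4


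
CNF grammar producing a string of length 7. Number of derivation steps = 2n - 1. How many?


Chomsky Normal Form derivation:
String length n = 7
Each step either:
  - Splits a nonterminal into two (n-1 such steps)
  - Converts a nonterminal to terminal (n such steps)
Total = (n-1) + n = 2n - 1
= 2(7) - 1
= 14 - 1
= 13

13


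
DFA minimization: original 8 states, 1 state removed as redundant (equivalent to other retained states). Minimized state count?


Original DFA: 8 states
Redundant states removed: 1
Minimized states = original - removed
= 8 - 1
= 7

7


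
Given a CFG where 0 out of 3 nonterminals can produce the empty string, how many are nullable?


Nonterminals: {S, A, B}
A nonterminal is nullable if it can derive epsilon
Counting nullable nonterminals: 0
Total nullable = 0

0


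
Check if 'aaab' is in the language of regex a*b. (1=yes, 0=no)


Pattern: a*b
String: 'aaab'
Pattern requires: zero or more 'a's followed by exactly one 'b'
Found 3 leading 'a's
Remaining: 'b'
Remaining is exactly 'b' -> match
Result: 1

1


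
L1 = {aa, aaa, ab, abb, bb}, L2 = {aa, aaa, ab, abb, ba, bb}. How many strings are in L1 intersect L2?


L1 = {aa, aaa, ab, abb, bb}
L2 = {aa, aaa, ab, abb, ba, bb}
Checking each string in L1 against L2:
  'aa': in L2? Yes
  'aaa': in L2? Yes
  'ab': in L2? Yes
  'abb': in L2? Yes
  'bb': in L2? Yes
Intersection = {aa, aaa, ab, abb, bb}
|L1 ∩ L2| = 5

5


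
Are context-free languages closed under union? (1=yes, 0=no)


CFL closure properties:
  Closed under: union, concatenation, Kleene star
  NOT closed under: intersection, complement
Operation 'union' is in closed list -> Yes (closed)

1


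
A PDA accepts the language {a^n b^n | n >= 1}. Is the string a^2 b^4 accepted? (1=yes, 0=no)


Language requires equal numbers of a's and b's
PDA pushes for each 'a', pops for each 'b'
Number of a's = 2
Number of b's = 4
2 != 4 -> Reject

0


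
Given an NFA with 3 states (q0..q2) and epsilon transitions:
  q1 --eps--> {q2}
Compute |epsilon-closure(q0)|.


Starting from q0
Initialize closure = {q0}
q0 has no outgoing epsilon transitions -> nothing to add
Final closure: {q0}
Size = 1

1


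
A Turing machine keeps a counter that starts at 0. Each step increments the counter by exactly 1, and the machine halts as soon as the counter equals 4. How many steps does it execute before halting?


Counter starts at 0. Counting sequence:
  Step 1: counter = 1
  Step 2: counter = 2
  Step 3: counter = 3
  Step 4: counter = 4
Counter reached 4 -> halt
Total steps = 4

4


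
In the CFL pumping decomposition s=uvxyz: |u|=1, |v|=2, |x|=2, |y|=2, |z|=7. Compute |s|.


|s| = |u| + |v| + |x| + |y| + |z|
= 1 + 2 + 2 + 2 + 7
= 3 + 2 + 9
= 5 + 9
= 14

14


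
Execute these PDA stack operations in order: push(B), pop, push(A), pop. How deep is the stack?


Tracing stack operations:
  push(B) -> stack = [B], depth=1
  pop -> removed B, stack = [], depth=0
  push(A) -> stack = [A], depth=1
  pop -> removed A, stack = [], depth=0
Final depth = 0

0


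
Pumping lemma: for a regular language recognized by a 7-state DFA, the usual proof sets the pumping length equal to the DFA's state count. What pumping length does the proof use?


Pumping lemma for regular languages (standard proof):
Take p = |Q|, the number of DFA states.
Any string of length >= |Q| passes through |Q|+1 states while reading its first |Q| symbols,
so by pigeonhole some state repeats, giving the loop that can be pumped.
Here |Q| = 7
Therefore the proof uses p = 7

7


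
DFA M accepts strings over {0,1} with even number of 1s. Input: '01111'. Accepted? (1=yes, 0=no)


DFA has 2 states: q_even (start, accept=yes) and q_odd
Processing string '01111' character by character:
  Position 0: read '0', 1-count=0 -> q_even (no change)
  Position 1: read '1', 1-count=1 -> q_odd
  Position 2: read '1', 1-count=2 -> q_even
  Position 3: read '1', 1-count=3 -> q_odd
  Position 4: read '1', 1-count=4 -> q_even
Final state: q_even, total 1s = 4 (even); the DFA requires an even count -> accept

1


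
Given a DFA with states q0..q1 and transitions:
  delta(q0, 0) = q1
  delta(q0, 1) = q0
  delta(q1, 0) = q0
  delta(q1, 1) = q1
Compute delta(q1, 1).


Looking up transition function:
delta(q1, 1) in the table
Row: q1, Column: 1
Result: q1

q1


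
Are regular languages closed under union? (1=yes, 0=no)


Regular languages are closed under all standard operations:
- Union: Yes (product construction)
- Intersection: Yes (product construction)
- Complement: Yes (swap accept/reject)
- Concatenation: Yes (NFA construction)
Operation: union -> Closed

1


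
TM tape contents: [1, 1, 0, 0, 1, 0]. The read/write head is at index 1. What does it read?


Tape: [1, 1, 0, 0, 1, 0]
Positions: 0 1 2 3 4 5
Values:    1 1 0 0 1 0
Head at position 1
tape[1] = 1

1


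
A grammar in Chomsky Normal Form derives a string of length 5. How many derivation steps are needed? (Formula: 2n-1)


Chomsky Normal Form derivation:
String length n = 5
Each step either:
  - Splits a nonterminal into two (n-1 such steps)
  - Converts a nonterminal to terminal (n such steps)
Total = (n-1) + n = 2n - 1
= 2(5) - 1
= 10 - 1
= 9

9


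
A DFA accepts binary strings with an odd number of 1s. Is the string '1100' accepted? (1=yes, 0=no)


DFA has 2 states: q_even (start, accept=no) and q_odd
Processing string '1100' character by character:
  Position 0: read '1', 1-count=1 -> q_odd
  Position 1: read '1', 1-count=2 -> q_even
  Position 2: read '0', 1-count=2 -> q_even (no change)
  Position 3: read '0', 1-count=2 -> q_even (no change)
Final state: q_even, total 1s = 2 (even); the DFA requires an odd count -> reject

0


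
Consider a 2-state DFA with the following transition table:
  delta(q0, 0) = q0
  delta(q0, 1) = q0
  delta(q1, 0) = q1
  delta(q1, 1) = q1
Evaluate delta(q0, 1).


Looking up transition function:
delta(q0, 1) in the table
Row: q0, Column: 1
Result: q0

q0


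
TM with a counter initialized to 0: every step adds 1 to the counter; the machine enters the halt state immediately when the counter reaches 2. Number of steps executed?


Counter starts at 0. Counting sequence:
  Step 1: counter = 1
  Step 2: counter = 2
Counter reached 2 -> halt
Total steps = 2

2


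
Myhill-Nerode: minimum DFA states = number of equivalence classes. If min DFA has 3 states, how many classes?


Myhill-Nerode theorem:
Number of equivalence classes = number of states in minimal DFA
Minimal DFA states = 3
Therefore equivalence classes = 3

3


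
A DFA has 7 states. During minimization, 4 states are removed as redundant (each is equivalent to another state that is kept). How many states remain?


Original DFA: 7 states
Redundant states removed: 4
Minimized states = original - removed
= 7 - 4
= 3

3


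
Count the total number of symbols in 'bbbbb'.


String: 'bbbbb'
Counting characters:
  'b' appears 5 time(s)
Total length = 0 + 5 = 5

5


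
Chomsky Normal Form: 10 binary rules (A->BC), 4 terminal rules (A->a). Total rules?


CNF allows two rule forms:
  A -> BC (binary): 10 rules
  A -> a (terminal): 4 rules
Total = 10 + 4 = 14

14


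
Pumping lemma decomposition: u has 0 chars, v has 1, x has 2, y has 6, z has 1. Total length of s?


|s| = |u| + |v| + |x| + |y| + |z|
= 0 + 1 + 2 + 6 + 1
= 1 + 2 + 7
= 3 + 7
= 10

10


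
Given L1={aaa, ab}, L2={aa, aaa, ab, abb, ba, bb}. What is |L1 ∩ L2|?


L1 = {aaa, ab}
L2 = {aa, aaa, ab, abb, ba, bb}
Checking each string in L1 against L2:
  'aaa': in L2? Yes
  'ab': in L2? Yes
Intersection = {aaa, ab}
|L1 ∩ L2| = 2

2


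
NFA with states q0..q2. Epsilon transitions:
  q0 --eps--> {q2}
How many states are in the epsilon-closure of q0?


Starting from q0
Initialize closure = {q0}
Follow epsilon from q0 -> add q2
Final closure: {q0, q2}
Size = 2

2


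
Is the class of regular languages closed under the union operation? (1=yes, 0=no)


Regular languages are closed under:
- Union (DFA product construction)
- Intersection (DFA product construction)
- Complement (swap accept/reject states)
- Concatenation (NFA construction)
- Kleene star (NFA construction)
union is in this list
Therefore: closed

1


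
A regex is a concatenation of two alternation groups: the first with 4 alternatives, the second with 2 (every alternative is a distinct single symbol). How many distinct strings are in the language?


First group: 4 alternatives
Second group: 2 alternatives
Concatenation: each choice from group 1 pairs with each from group 2
Total = 4 x 2 = 8

8
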